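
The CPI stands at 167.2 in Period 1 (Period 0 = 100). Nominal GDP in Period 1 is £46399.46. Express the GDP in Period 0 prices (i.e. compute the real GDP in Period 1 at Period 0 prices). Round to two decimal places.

27750.87

Real = Nominal ÷ (Index/100) = 46399.46 ÷ (167.2/100)
     = 46399.46 ÷ 1.672 = 27750.8732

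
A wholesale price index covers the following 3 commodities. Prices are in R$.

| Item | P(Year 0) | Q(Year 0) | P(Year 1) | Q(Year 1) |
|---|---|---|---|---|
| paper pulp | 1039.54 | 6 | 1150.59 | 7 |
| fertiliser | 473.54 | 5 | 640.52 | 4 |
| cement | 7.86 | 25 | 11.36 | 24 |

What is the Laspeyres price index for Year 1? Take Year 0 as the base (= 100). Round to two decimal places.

118.05

Laspeyres price index uses base-period quantities as weights.
ΣP(Year 1)·Q(Year 0) = 1150.59×6 + 640.52×5 + 11.36×25 = 6903.54 + 3202.6 + 284 = 10390.14
ΣP(Year 0)·Q(Year 0) = 1039.54×6 + 473.54×5 + 7.86×25 = 6237.24 + 2367.7 + 196.5 = 8801.44
Index = 10390.14 / 8801.44 × 100 = 118.0505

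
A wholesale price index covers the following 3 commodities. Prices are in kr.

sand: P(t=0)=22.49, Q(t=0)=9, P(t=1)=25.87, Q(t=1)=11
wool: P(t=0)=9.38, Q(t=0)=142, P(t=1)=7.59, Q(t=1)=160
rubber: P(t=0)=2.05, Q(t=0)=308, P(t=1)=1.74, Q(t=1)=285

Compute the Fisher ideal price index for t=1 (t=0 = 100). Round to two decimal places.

85.39

Laspeyres component (base-period weights):
ΣP(t=1)Q(t=0) = 25.87×9 + 7.59×142 + 1.74×308 = 232.83 + 1077.78 + 535.92 = 1846.53
ΣP(t=0)Q(t=0) = 22.49×9 + 9.38×142 + 2.05×308 = 202.41 + 1331.96 + 631.4 = 2165.77
L = 1846.53 / 2165.77 × 100 = 85.2597
Paasche component (current-period weights):
ΣP(t=1)Q(t=1) = 25.87×11 + 7.59×160 + 1.74×285 = 284.57 + 1214.4 + 495.9 = 1994.87
ΣP(t=0)Q(t=1) = 22.49×11 + 9.38×160 + 2.05×285 = 247.39 + 1500.8 + 584.25 = 2332.44
P = 1994.87 / 2332.44 × 100 = 85.5272
Fisher = √(L × P) = √(85.2597 × 85.5272) = 85.3934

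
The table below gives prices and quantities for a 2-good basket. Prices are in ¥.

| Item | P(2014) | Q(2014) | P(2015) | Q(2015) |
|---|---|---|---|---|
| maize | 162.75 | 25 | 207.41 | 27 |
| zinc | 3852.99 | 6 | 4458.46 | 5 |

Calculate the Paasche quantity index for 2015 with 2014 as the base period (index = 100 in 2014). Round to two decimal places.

Paasche quantity index uses current-period prices as weights.
ΣP(2015)·Q(2015) = 207.41×27 + 4458.46×5 = 5600.07 + 22292.3 = 27892.37
ΣP(2015)·Q(2014) = 207.41×25 + 4458.46×6 = 5185.25 + 26750.76 = 31936.01
Index = 27892.37 / 31936.01 × 100 = 87.3383

87.34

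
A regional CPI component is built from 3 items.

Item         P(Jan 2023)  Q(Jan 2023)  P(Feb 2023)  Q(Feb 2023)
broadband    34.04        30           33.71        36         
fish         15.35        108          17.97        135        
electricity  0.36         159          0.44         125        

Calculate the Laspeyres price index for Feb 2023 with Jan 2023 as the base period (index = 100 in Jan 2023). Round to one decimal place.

110.4

Laspeyres price index uses base-period quantities as weights.
ΣP(Feb 2023)·Q(Jan 2023) = 33.71×30 + 17.97×108 + 0.44×159 = 1011.3 + 1940.76 + 69.96 = 3022.02
ΣP(Jan 2023)·Q(Jan 2023) = 34.04×30 + 15.35×108 + 0.36×159 = 1021.2 + 1657.8 + 57.24 = 2736.24
Index = 3022.02 / 2736.24 × 100 = 110.4443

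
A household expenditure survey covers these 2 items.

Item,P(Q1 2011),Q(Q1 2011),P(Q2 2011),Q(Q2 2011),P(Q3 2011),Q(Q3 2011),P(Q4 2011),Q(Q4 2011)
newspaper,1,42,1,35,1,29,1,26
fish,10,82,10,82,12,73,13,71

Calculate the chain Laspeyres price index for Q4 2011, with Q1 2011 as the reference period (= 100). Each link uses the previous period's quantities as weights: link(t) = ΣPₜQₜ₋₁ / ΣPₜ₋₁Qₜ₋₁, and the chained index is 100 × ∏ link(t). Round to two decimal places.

Link Q1 2011→Q2 2011:
ΣP(Q2 2011)Q(Q1 2011) = 1×42 + 10×82 = 42 + 820 = 862
ΣP(Q1 2011)Q(Q1 2011) = 1×42 + 10×82 = 42 + 820 = 862
link = 862/862 = 1.000000
Link Q2 2011→Q3 2011:
ΣP(Q3 2011)Q(Q2 2011) = 1×35 + 12×82 = 35 + 984 = 1019
ΣP(Q2 2011)Q(Q2 2011) = 1×35 + 10×82 = 35 + 820 = 855
link = 1019/855 = 1.191813
Link Q3 2011→Q4 2011:
ΣP(Q4 2011)Q(Q3 2011) = 1×29 + 13×73 = 29 + 949 = 978
ΣP(Q3 2011)Q(Q3 2011) = 1×29 + 12×73 = 29 + 876 = 905
link = 978/905 = 1.080663
Chained index = 100 × 1.000000 × 1.191813 × 1.080663 = 128.7948

128.79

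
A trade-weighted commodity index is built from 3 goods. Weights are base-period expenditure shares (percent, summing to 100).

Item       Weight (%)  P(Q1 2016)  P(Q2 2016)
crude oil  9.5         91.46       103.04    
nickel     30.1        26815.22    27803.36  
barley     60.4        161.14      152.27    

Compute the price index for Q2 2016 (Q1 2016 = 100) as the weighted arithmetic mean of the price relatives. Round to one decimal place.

crude oil: 9.5 × (103.04/91.46) = 9.5 × 1.126613 = 10.7028
nickel: 30.1 × (27803.36/26815.22) = 30.1 × 1.036850 = 31.2092
barley: 60.4 × (152.27/161.14) = 60.4 × 0.944955 = 57.0753
Index = Σ wᵢ·(p₁ᵢ/p₀ᵢ) = 10.7028 + 31.2092 + 57.0753 = 98.9873

99.0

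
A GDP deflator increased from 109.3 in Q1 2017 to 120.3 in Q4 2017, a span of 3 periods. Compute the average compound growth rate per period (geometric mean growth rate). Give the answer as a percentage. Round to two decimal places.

Growth factor = (120.3/109.3)^(1/3) = (1.100640)^(1/3) = 1.032480
Growth rate = 1.032480 − 1 = 0.032480 = 3.2480%

3.25%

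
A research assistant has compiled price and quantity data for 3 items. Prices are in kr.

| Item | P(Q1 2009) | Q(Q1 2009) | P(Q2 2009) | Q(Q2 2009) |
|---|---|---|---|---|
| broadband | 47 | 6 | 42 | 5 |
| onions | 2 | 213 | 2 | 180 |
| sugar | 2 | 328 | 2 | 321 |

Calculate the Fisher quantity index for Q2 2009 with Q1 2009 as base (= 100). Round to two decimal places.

90.77

Laspeyres component (base-period weights):
ΣP(Q1 2009)Q(Q2 2009) = 47×5 + 2×180 + 2×321 = 235 + 360 + 642 = 1237
ΣP(Q1 2009)Q(Q1 2009) = 47×6 + 2×213 + 2×328 = 282 + 426 + 656 = 1364
L = 1237 / 1364 × 100 = 90.6891
Paasche component (current-period weights):
ΣP(Q2 2009)Q(Q2 2009) = 42×5 + 2×180 + 2×321 = 210 + 360 + 642 = 1212
ΣP(Q2 2009)Q(Q1 2009) = 42×6 + 2×213 + 2×328 = 252 + 426 + 656 = 1334
P = 1212 / 1334 × 100 = 90.8546
Fisher = √(L × P) = √(90.6891 × 90.8546) = 90.7718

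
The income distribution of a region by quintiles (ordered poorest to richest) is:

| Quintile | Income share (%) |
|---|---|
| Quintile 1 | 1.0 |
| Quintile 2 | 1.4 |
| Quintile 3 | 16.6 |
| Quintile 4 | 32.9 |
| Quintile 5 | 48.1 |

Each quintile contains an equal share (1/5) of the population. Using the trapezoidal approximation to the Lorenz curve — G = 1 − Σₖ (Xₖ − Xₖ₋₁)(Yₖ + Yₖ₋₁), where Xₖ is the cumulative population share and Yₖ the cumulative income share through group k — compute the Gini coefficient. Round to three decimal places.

0.503

Cumulative income shares Yₖ: 0.0100, 0.0240, 0.1900, 0.5190, 1.0000
Σ (Xₖ−Xₖ₋₁)(Yₖ+Yₖ₋₁) = (1/5)(0.0100+0.0000) + (1/5)(0.0240+0.0100) + (1/5)(0.1900+0.0240) + (1/5)(0.5190+0.1900) + (1/5)(1.0000+0.5190)
  = 0.0020 + 0.0068 + 0.0428 + 0.1418 + 0.3038 = 0.4972
G = 1 − 0.4972 = 0.5028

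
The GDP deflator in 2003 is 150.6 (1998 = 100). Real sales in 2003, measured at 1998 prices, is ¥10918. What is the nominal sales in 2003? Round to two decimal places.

16442.51

Nominal = Real × (Index/100) = 10918 × (150.6/100)
        = 10918 × 1.506 = 16442.5080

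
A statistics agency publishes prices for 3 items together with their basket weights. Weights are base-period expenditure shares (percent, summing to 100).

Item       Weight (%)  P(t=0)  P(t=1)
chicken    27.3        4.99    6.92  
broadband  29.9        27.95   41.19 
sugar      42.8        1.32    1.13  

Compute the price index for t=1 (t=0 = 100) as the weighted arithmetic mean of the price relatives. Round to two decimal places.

chicken: 27.3 × (6.92/4.99) = 27.3 × 1.386774 = 37.8589
broadband: 29.9 × (41.19/27.95) = 29.9 × 1.473703 = 44.0637
sugar: 42.8 × (1.13/1.32) = 42.8 × 0.856061 = 36.6394
Index = Σ wᵢ·(p₁ᵢ/p₀ᵢ) = 37.8589 + 44.0637 + 36.6394 = 118.5620

118.56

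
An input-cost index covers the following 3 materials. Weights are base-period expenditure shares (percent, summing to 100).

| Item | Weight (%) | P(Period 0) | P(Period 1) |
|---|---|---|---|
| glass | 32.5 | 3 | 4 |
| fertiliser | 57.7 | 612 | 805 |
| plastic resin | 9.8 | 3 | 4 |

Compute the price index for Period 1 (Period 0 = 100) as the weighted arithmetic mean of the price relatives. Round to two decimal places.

132.30

glass: 32.5 × (4/3) = 32.5 × 1.333333 = 43.3333
fertiliser: 57.7 × (805/612) = 57.7 × 1.315359 = 75.8962
plastic resin: 9.8 × (4/3) = 9.8 × 1.333333 = 13.0667
Index = Σ wᵢ·(p₁ᵢ/p₀ᵢ) = 43.3333 + 75.8962 + 13.0667 = 132.2962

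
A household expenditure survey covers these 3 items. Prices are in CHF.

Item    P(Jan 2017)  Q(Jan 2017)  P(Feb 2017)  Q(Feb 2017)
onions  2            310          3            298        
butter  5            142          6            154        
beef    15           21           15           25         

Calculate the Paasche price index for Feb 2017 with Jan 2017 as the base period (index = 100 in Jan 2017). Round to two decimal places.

Paasche price index uses current-period quantities as weights.
ΣP(Feb 2017)·Q(Feb 2017) = 3×298 + 6×154 + 15×25 = 894 + 924 + 375 = 2193
ΣP(Jan 2017)·Q(Feb 2017) = 2×298 + 5×154 + 15×25 = 596 + 770 + 375 = 1741
Index = 2193 / 1741 × 100 = 125.9621

125.96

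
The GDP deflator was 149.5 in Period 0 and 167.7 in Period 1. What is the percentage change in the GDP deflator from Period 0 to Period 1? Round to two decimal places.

12.17%

Change = (167.7 − 149.5) / 149.5 × 100
       = 18.2 / 149.5 × 100 = 12.1739%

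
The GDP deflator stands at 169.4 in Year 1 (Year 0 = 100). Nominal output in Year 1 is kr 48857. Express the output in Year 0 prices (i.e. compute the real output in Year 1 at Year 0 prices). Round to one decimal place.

28841.2

Real = Nominal ÷ (Index/100) = 48857 ÷ (169.4/100)
     = 48857 ÷ 1.694 = 28841.2043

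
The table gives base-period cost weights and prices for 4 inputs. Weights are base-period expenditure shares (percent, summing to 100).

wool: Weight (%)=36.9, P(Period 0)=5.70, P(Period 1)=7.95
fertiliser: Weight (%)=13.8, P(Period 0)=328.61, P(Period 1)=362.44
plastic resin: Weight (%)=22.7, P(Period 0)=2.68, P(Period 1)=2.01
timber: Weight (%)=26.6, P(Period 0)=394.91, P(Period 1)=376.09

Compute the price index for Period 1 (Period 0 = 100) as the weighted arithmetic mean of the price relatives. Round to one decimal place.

109.0

wool: 36.9 × (7.95/5.70) = 36.9 × 1.394737 = 51.4658
fertiliser: 13.8 × (362.44/328.61) = 13.8 × 1.102949 = 15.2207
plastic resin: 22.7 × (2.01/2.68) = 22.7 × 0.750000 = 17.0250
timber: 26.6 × (376.09/394.91) = 26.6 × 0.952344 = 25.3323
Index = Σ wᵢ·(p₁ᵢ/p₀ᵢ) = 51.4658 + 15.2207 + 17.0250 + 25.3323 = 109.0438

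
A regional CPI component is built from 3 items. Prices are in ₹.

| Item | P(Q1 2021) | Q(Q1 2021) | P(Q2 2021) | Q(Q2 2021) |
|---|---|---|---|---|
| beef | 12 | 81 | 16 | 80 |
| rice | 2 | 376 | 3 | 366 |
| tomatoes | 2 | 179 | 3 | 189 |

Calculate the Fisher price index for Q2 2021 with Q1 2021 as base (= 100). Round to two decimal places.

Laspeyres component (base-period weights):
ΣP(Q2 2021)Q(Q1 2021) = 16×81 + 3×376 + 3×179 = 1296 + 1128 + 537 = 2961
ΣP(Q1 2021)Q(Q1 2021) = 12×81 + 2×376 + 2×179 = 972 + 752 + 358 = 2082
L = 2961 / 2082 × 100 = 142.2190
Paasche component (current-period weights):
ΣP(Q2 2021)Q(Q2 2021) = 16×80 + 3×366 + 3×189 = 1280 + 1098 + 567 = 2945
ΣP(Q1 2021)Q(Q2 2021) = 12×80 + 2×366 + 2×189 = 960 + 732 + 378 = 2070
P = 2945 / 2070 × 100 = 142.2705
Fisher = √(L × P) = √(142.2190 × 142.2705) = 142.2448

142.24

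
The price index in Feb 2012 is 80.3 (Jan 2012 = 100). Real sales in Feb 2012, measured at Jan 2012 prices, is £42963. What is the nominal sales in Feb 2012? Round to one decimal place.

Nominal = Real × (Index/100) = 42963 × (80.3/100)
        = 42963 × 0.803 = 34499.2890

34499.3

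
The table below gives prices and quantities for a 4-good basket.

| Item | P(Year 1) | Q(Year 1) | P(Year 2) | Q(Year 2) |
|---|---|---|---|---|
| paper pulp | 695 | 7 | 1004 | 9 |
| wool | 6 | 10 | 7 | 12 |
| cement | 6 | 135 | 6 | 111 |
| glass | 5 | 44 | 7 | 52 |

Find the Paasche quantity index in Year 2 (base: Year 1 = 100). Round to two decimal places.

123.54

Paasche quantity index uses current-period prices as weights.
ΣP(Year 2)·Q(Year 2) = 1004×9 + 7×12 + 6×111 + 7×52 = 9036 + 84 + 666 + 364 = 10150
ΣP(Year 2)·Q(Year 1) = 1004×7 + 7×10 + 6×135 + 7×44 = 7028 + 70 + 810 + 308 = 8216
Index = 10150 / 8216 × 100 = 123.5394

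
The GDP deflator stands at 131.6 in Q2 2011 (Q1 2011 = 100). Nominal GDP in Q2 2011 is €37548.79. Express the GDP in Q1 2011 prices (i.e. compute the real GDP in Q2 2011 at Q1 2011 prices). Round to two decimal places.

28532.52

Real = Nominal ÷ (Index/100) = 37548.79 ÷ (131.6/100)
     = 37548.79 ÷ 1.316 = 28532.5152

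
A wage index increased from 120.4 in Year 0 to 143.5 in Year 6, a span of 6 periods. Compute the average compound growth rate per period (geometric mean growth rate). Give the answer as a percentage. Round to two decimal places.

2.97%

Growth factor = (143.5/120.4)^(1/6) = (1.191860)^(1/6) = 1.029685
Growth rate = 1.029685 − 1 = 0.029685 = 2.9685%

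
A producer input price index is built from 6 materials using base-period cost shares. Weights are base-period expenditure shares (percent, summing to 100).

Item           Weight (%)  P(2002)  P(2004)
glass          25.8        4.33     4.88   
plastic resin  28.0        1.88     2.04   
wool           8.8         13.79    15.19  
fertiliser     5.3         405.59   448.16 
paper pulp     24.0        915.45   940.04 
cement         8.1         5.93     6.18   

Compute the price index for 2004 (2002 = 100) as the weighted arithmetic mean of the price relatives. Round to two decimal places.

108.10

glass: 25.8 × (4.88/4.33) = 25.8 × 1.127021 = 29.0771
plastic resin: 28.0 × (2.04/1.88) = 28.0 × 1.085106 = 30.3830
wool: 8.8 × (15.19/13.79) = 8.8 × 1.101523 = 9.6934
fertiliser: 5.3 × (448.16/405.59) = 5.3 × 1.104958 = 5.8563
paper pulp: 24.0 × (940.04/915.45) = 24.0 × 1.026861 = 24.6447
cement: 8.1 × (6.18/5.93) = 8.1 × 1.042159 = 8.4415
Index = Σ wᵢ·(p₁ᵢ/p₀ᵢ) = 29.0771 + 30.3830 + 9.6934 + 5.8563 + 24.6447 + 8.4415 = 108.0959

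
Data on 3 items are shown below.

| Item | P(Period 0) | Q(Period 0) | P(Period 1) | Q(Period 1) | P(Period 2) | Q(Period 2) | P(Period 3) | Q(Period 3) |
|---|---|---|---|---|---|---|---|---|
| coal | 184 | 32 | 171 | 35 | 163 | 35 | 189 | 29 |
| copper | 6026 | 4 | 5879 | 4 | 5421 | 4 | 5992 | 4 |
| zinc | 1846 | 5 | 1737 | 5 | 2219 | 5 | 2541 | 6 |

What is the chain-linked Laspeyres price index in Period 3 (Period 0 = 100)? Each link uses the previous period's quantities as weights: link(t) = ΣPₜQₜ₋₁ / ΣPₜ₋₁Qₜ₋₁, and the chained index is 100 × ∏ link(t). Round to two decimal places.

Link Period 0→Period 1:
ΣP(Period 1)Q(Period 0) = 171×32 + 5879×4 + 1737×5 = 5472 + 23516 + 8685 = 37673
ΣP(Period 0)Q(Period 0) = 184×32 + 6026×4 + 1846×5 = 5888 + 24104 + 9230 = 39222
link = 37673/39222 = 0.960507
Link Period 1→Period 2:
ΣP(Period 2)Q(Period 1) = 163×35 + 5421×4 + 2219×5 = 5705 + 21684 + 11095 = 38484
ΣP(Period 1)Q(Period 1) = 171×35 + 5879×4 + 1737×5 = 5985 + 23516 + 8685 = 38186
link = 38484/38186 = 1.007804
Link Period 2→Period 3:
ΣP(Period 3)Q(Period 2) = 189×35 + 5992×4 + 2541×5 = 6615 + 23968 + 12705 = 43288
ΣP(Period 2)Q(Period 2) = 163×35 + 5421×4 + 2219×5 = 5705 + 21684 + 11095 = 38484
link = 43288/38484 = 1.124831
Chained index = 100 × 0.960507 × 1.007804 × 1.124831 = 108.8839

108.88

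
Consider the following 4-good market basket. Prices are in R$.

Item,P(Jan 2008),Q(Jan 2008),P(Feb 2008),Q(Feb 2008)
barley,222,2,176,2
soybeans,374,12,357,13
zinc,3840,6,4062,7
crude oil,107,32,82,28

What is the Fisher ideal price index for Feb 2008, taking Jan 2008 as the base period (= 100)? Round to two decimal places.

101.14

Laspeyres component (base-period weights):
ΣP(Feb 2008)Q(Jan 2008) = 176×2 + 357×12 + 4062×6 + 82×32 = 352 + 4284 + 24372 + 2624 = 31632
ΣP(Jan 2008)Q(Jan 2008) = 222×2 + 374×12 + 3840×6 + 107×32 = 444 + 4488 + 23040 + 3424 = 31396
L = 31632 / 31396 × 100 = 100.7517
Paasche component (current-period weights):
ΣP(Feb 2008)Q(Feb 2008) = 176×2 + 357×13 + 4062×7 + 82×28 = 352 + 4641 + 28434 + 2296 = 35723
ΣP(Jan 2008)Q(Feb 2008) = 222×2 + 374×13 + 3840×7 + 107×28 = 444 + 4862 + 26880 + 2996 = 35182
P = 35723 / 35182 × 100 = 101.5377
Fisher = √(L × P) = √(100.7517 × 101.5377) = 101.1439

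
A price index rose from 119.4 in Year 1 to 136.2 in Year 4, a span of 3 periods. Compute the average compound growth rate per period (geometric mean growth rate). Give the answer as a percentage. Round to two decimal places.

Growth factor = (136.2/119.4)^(1/3) = (1.140704)^(1/3) = 1.044859
Growth rate = 1.044859 − 1 = 0.044859 = 4.4859%

4.49%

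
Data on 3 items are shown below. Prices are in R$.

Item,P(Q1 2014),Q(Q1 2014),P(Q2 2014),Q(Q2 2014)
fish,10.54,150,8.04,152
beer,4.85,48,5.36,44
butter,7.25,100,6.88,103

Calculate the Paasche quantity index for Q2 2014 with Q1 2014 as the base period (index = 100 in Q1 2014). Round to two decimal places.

100.71

Paasche quantity index uses current-period prices as weights.
ΣP(Q2 2014)·Q(Q2 2014) = 8.04×152 + 5.36×44 + 6.88×103 = 1222.08 + 235.84 + 708.64 = 2166.56
ΣP(Q2 2014)·Q(Q1 2014) = 8.04×150 + 5.36×48 + 6.88×100 = 1206 + 257.28 + 688 = 2151.28
Index = 2166.56 / 2151.28 × 100 = 100.7103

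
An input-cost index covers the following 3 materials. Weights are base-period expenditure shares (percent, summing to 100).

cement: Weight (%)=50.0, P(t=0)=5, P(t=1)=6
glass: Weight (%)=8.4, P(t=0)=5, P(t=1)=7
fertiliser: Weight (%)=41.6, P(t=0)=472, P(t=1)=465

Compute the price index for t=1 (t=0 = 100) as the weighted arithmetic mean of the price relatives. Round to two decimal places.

cement: 50.0 × (6/5) = 50.0 × 1.200000 = 60.0000
glass: 8.4 × (7/5) = 8.4 × 1.400000 = 11.7600
fertiliser: 41.6 × (465/472) = 41.6 × 0.985169 = 40.9831
Index = Σ wᵢ·(p₁ᵢ/p₀ᵢ) = 60.0000 + 11.7600 + 40.9831 = 112.7431

112.74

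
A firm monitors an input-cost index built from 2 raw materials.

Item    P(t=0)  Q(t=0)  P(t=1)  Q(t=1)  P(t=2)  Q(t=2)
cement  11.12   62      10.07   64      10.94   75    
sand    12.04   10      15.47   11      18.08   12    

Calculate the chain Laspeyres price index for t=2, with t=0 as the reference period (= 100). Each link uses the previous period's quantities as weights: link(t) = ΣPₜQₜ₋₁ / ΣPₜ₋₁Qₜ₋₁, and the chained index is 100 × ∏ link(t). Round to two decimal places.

Link t=0→t=1:
ΣP(t=1)Q(t=0) = 10.07×62 + 15.47×10 = 624.34 + 154.7 = 779.04
ΣP(t=0)Q(t=0) = 11.12×62 + 12.04×10 = 689.44 + 120.4 = 809.84
link = 779.04/809.84 = 0.961968
Link t=1→t=2:
ΣP(t=2)Q(t=1) = 10.94×64 + 18.08×11 = 700.16 + 198.88 = 899.04
ΣP(t=1)Q(t=1) = 10.07×64 + 15.47×11 = 644.48 + 170.17 = 814.65
link = 899.04/814.65 = 1.103590
Chained index = 100 × 0.961968 × 1.103590 = 106.1619

106.16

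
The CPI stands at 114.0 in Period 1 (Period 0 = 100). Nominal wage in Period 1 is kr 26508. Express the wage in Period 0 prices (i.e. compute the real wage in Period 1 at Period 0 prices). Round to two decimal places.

Real = Nominal ÷ (Index/100) = 26508 ÷ (114.0/100)
     = 26508 ÷ 1.140 = 23252.6316

23252.63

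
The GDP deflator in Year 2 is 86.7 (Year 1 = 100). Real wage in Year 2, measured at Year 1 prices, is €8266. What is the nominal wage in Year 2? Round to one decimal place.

Nominal = Real × (Index/100) = 8266 × (86.7/100)
        = 8266 × 0.867 = 7166.6220

7166.6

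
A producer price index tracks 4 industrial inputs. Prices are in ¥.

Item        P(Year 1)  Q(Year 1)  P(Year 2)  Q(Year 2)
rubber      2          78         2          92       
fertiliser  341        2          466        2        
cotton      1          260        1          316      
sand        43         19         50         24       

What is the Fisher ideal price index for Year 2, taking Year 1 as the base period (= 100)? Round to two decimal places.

119.44

Laspeyres component (base-period weights):
ΣP(Year 2)Q(Year 1) = 2×78 + 466×2 + 1×260 + 50×19 = 156 + 932 + 260 + 950 = 2298
ΣP(Year 1)Q(Year 1) = 2×78 + 341×2 + 1×260 + 43×19 = 156 + 682 + 260 + 817 = 1915
L = 2298 / 1915 × 100 = 120.0000
Paasche component (current-period weights):
ΣP(Year 2)Q(Year 2) = 2×92 + 466×2 + 1×316 + 50×24 = 184 + 932 + 316 + 1200 = 2632
ΣP(Year 1)Q(Year 2) = 2×92 + 341×2 + 1×316 + 43×24 = 184 + 682 + 316 + 1032 = 2214
P = 2632 / 2214 × 100 = 118.8799
Fisher = √(L × P) = √(120.0000 × 118.8799) = 119.4386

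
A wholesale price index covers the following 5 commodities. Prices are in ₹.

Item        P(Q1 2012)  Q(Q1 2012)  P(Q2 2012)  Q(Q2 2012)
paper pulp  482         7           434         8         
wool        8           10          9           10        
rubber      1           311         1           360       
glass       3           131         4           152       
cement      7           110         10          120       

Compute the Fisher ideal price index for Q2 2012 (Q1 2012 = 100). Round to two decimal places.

102.60

Laspeyres component (base-period weights):
ΣP(Q2 2012)Q(Q1 2012) = 434×7 + 9×10 + 1×311 + 4×131 + 10×110 = 3038 + 90 + 311 + 524 + 1100 = 5063
ΣP(Q1 2012)Q(Q1 2012) = 482×7 + 8×10 + 1×311 + 3×131 + 7×110 = 3374 + 80 + 311 + 393 + 770 = 4928
L = 5063 / 4928 × 100 = 102.7394
Paasche component (current-period weights):
ΣP(Q2 2012)Q(Q2 2012) = 434×8 + 9×10 + 1×360 + 4×152 + 10×120 = 3472 + 90 + 360 + 608 + 1200 = 5730
ΣP(Q1 2012)Q(Q2 2012) = 482×8 + 8×10 + 1×360 + 3×152 + 7×120 = 3856 + 80 + 360 + 456 + 840 = 5592
P = 5730 / 5592 × 100 = 102.4678
Fisher = √(L × P) = √(102.7394 × 102.4678) = 102.6035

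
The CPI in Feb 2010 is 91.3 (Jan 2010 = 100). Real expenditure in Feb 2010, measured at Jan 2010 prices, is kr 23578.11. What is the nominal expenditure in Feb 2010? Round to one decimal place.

Nominal = Real × (Index/100) = 23578.11 × (91.3/100)
        = 23578.11 × 0.913 = 21526.8144

21526.8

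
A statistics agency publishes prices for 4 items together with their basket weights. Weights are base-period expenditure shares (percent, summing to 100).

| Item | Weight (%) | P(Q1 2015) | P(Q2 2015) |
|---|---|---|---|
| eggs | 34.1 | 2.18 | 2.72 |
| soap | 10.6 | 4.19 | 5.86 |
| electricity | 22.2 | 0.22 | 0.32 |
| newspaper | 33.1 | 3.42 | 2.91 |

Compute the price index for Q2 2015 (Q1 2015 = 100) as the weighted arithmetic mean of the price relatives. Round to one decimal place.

eggs: 34.1 × (2.72/2.18) = 34.1 × 1.247706 = 42.5468
soap: 10.6 × (5.86/4.19) = 10.6 × 1.398568 = 14.8248
electricity: 22.2 × (0.32/0.22) = 22.2 × 1.454545 = 32.2909
newspaper: 33.1 × (2.91/3.42) = 33.1 × 0.850877 = 28.1640
Index = Σ wᵢ·(p₁ᵢ/p₀ᵢ) = 42.5468 + 14.8248 + 32.2909 + 28.1640 = 117.8266

117.8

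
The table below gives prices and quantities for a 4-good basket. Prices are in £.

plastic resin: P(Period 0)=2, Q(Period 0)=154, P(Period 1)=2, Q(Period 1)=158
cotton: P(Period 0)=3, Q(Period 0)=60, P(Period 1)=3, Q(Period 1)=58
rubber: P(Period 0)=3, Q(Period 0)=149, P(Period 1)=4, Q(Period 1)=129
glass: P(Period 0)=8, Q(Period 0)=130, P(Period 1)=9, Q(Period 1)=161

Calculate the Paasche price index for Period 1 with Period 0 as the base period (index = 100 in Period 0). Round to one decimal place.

113.4

Paasche price index uses current-period quantities as weights.
ΣP(Period 1)·Q(Period 1) = 2×158 + 3×58 + 4×129 + 9×161 = 316 + 174 + 516 + 1449 = 2455
ΣP(Period 0)·Q(Period 1) = 2×158 + 3×58 + 3×129 + 8×161 = 316 + 174 + 387 + 1288 = 2165
Index = 2455 / 2165 × 100 = 113.3949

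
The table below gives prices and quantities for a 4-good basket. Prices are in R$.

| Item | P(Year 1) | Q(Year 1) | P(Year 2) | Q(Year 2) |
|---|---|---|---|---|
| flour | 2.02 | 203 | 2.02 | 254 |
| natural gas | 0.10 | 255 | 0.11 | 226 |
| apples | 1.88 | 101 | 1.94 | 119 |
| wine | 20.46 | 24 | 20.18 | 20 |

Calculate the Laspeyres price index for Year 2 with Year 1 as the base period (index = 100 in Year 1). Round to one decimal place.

Laspeyres price index uses base-period quantities as weights.
ΣP(Year 2)·Q(Year 1) = 2.02×203 + 0.11×255 + 1.94×101 + 20.18×24 = 410.06 + 28.05 + 195.94 + 484.32 = 1118.37
ΣP(Year 1)·Q(Year 1) = 2.02×203 + 0.10×255 + 1.88×101 + 20.46×24 = 410.06 + 25.5 + 189.88 + 491.04 = 1116.48
Index = 1118.37 / 1116.48 × 100 = 100.1693

100.2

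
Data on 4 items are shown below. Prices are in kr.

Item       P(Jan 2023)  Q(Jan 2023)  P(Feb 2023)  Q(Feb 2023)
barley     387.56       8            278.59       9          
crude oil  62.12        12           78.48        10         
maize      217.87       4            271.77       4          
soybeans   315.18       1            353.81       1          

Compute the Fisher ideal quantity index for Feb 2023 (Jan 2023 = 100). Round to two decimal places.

103.93

Laspeyres component (base-period weights):
ΣP(Jan 2023)Q(Feb 2023) = 387.56×9 + 62.12×10 + 217.87×4 + 315.18×1 = 3488.04 + 621.2 + 871.48 + 315.18 = 5295.9
ΣP(Jan 2023)Q(Jan 2023) = 387.56×8 + 62.12×12 + 217.87×4 + 315.18×1 = 3100.48 + 745.44 + 871.48 + 315.18 = 5032.58
L = 5295.9 / 5032.58 × 100 = 105.2323
Paasche component (current-period weights):
ΣP(Feb 2023)Q(Feb 2023) = 278.59×9 + 78.48×10 + 271.77×4 + 353.81×1 = 2507.31 + 784.8 + 1087.08 + 353.81 = 4733
ΣP(Feb 2023)Q(Jan 2023) = 278.59×8 + 78.48×12 + 271.77×4 + 353.81×1 = 2228.72 + 941.76 + 1087.08 + 353.81 = 4611.37
P = 4733 / 4611.37 × 100 = 102.6376
Fisher = √(L × P) = √(105.2323 × 102.6376) = 103.9269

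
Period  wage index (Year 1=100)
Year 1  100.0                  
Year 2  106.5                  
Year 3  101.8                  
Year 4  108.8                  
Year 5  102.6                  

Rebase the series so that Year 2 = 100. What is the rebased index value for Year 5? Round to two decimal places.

Rebased(Year 5) = 102.6 / 106.5 × 100 = 96.3380

96.34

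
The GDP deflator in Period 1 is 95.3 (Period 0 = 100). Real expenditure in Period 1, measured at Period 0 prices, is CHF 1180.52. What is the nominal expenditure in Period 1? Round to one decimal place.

Nominal = Real × (Index/100) = 1180.52 × (95.3/100)
        = 1180.52 × 0.953 = 1125.0356

1125.0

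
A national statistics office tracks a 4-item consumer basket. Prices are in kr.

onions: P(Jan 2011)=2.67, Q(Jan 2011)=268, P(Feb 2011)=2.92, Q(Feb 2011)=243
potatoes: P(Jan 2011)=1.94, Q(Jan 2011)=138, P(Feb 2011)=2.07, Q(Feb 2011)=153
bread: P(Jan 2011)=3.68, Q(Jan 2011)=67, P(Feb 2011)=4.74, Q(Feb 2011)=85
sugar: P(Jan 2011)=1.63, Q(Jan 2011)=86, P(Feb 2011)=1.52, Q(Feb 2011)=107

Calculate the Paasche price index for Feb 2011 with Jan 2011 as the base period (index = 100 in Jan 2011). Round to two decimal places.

111.09

Paasche price index uses current-period quantities as weights.
ΣP(Feb 2011)·Q(Feb 2011) = 2.92×243 + 2.07×153 + 4.74×85 + 1.52×107 = 709.56 + 316.71 + 402.9 + 162.64 = 1591.81
ΣP(Jan 2011)·Q(Feb 2011) = 2.67×243 + 1.94×153 + 3.68×85 + 1.63×107 = 648.81 + 296.82 + 312.8 + 174.41 = 1432.84
Index = 1591.81 / 1432.84 × 100 = 111.0947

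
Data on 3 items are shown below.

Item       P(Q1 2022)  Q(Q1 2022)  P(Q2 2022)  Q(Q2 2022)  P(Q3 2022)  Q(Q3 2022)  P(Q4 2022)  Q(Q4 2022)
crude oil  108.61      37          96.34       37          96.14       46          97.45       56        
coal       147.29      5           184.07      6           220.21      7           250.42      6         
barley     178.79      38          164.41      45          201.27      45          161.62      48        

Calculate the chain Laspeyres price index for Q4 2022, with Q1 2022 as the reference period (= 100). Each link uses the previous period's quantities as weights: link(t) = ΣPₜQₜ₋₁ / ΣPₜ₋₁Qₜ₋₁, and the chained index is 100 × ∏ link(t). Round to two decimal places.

Link Q1 2022→Q2 2022:
ΣP(Q2 2022)Q(Q1 2022) = 96.34×37 + 184.07×5 + 164.41×38 = 3564.58 + 920.35 + 6247.58 = 10732.51
ΣP(Q1 2022)Q(Q1 2022) = 108.61×37 + 147.29×5 + 178.79×38 = 4018.57 + 736.45 + 6794.02 = 11549.04
link = 10732.51/11549.04 = 0.929299
Link Q2 2022→Q3 2022:
ΣP(Q3 2022)Q(Q2 2022) = 96.14×37 + 220.21×6 + 201.27×45 = 3557.18 + 1321.26 + 9057.15 = 13935.59
ΣP(Q2 2022)Q(Q2 2022) = 96.34×37 + 184.07×6 + 164.41×45 = 3564.58 + 1104.42 + 7398.45 = 12067.45
link = 13935.59/12067.45 = 1.154808
Link Q3 2022→Q4 2022:
ΣP(Q4 2022)Q(Q3 2022) = 97.45×46 + 250.42×7 + 161.62×45 = 4482.7 + 1752.94 + 7272.9 = 13508.54
ΣP(Q3 2022)Q(Q3 2022) = 96.14×46 + 220.21×7 + 201.27×45 = 4422.44 + 1541.47 + 9057.15 = 15021.06
link = 13508.54/15021.06 = 0.899307
Chained index = 100 × 0.929299 × 1.154808 × 0.899307 = 96.5102

96.51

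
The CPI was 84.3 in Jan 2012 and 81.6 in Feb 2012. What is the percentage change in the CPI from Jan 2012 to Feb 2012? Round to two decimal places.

Change = (81.6 − 84.3) / 84.3 × 100
       = -2.7 / 84.3 × 100 = -3.2028%

-3.20%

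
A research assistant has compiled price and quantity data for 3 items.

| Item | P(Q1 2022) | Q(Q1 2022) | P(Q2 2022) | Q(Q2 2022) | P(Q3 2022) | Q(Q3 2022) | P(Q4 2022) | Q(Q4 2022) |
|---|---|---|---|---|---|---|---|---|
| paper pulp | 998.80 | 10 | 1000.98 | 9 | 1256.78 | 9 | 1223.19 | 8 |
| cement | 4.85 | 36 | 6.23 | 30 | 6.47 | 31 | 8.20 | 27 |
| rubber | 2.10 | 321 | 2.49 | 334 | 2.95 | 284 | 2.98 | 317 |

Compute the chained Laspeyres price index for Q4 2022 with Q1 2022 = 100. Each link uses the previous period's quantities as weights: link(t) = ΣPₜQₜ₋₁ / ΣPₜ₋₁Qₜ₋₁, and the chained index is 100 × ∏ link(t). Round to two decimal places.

Link Q1 2022→Q2 2022:
ΣP(Q2 2022)Q(Q1 2022) = 1000.98×10 + 6.23×36 + 2.49×321 = 10009.8 + 224.28 + 799.29 = 11033.37
ΣP(Q1 2022)Q(Q1 2022) = 998.80×10 + 4.85×36 + 2.10×321 = 9988 + 174.6 + 674.1 = 10836.7
link = 11033.37/10836.7 = 1.018149
Link Q2 2022→Q3 2022:
ΣP(Q3 2022)Q(Q2 2022) = 1256.78×9 + 6.47×30 + 2.95×334 = 11311.02 + 194.1 + 985.3 = 12490.42
ΣP(Q2 2022)Q(Q2 2022) = 1000.98×9 + 6.23×30 + 2.49×334 = 9008.82 + 186.9 + 831.66 = 10027.38
link = 12490.42/10027.38 = 1.245631
Link Q3 2022→Q4 2022:
ΣP(Q4 2022)Q(Q3 2022) = 1223.19×9 + 8.20×31 + 2.98×284 = 11008.71 + 254.2 + 846.32 = 12109.23
ΣP(Q3 2022)Q(Q3 2022) = 1256.78×9 + 6.47×31 + 2.95×284 = 11311.02 + 200.57 + 837.8 = 12349.39
link = 12109.23/12349.39 = 0.980553
Chained index = 100 × 1.018149 × 1.245631 × 0.980553 = 124.3574

124.36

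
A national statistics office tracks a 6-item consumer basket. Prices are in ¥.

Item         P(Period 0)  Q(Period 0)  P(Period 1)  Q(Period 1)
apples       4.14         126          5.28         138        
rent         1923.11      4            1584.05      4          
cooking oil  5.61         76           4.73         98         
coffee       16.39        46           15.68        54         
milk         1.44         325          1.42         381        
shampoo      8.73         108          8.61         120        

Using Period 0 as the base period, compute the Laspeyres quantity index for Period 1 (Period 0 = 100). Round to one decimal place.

104.5

Laspeyres quantity index uses base-period prices as weights.
ΣP(Period 0)·Q(Period 1) = 4.14×138 + 1923.11×4 + 5.61×98 + 16.39×54 + 1.44×381 + 8.73×120 = 571.32 + 7692.44 + 549.78 + 885.06 + 548.64 + 1047.6 = 11294.84
ΣP(Period 0)·Q(Period 0) = 4.14×126 + 1923.11×4 + 5.61×76 + 16.39×46 + 1.44×325 + 8.73×108 = 521.64 + 7692.44 + 426.36 + 753.94 + 468 + 942.84 = 10805.22
Index = 11294.84 / 10805.22 × 100 = 104.5313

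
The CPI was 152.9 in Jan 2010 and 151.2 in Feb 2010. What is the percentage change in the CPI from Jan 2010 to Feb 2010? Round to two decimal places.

Change = (151.2 − 152.9) / 152.9 × 100
       = -1.7 / 152.9 × 100 = -1.1118%

-1.11%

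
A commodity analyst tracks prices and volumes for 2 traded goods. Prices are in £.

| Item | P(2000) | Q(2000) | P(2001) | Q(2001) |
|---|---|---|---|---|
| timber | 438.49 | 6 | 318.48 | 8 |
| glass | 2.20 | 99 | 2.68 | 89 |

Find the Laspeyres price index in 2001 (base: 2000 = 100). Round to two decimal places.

76.39

Laspeyres price index uses base-period quantities as weights.
ΣP(2001)·Q(2000) = 318.48×6 + 2.68×99 = 1910.88 + 265.32 = 2176.2
ΣP(2000)·Q(2000) = 438.49×6 + 2.20×99 = 2630.94 + 217.8 = 2848.74
Index = 2176.2 / 2848.74 × 100 = 76.3917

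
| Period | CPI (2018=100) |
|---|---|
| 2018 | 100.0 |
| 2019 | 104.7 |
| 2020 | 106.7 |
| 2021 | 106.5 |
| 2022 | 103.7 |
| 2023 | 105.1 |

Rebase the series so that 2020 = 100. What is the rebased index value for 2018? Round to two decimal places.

93.72

Rebased(2018) = 100.0 / 106.7 × 100 = 93.7207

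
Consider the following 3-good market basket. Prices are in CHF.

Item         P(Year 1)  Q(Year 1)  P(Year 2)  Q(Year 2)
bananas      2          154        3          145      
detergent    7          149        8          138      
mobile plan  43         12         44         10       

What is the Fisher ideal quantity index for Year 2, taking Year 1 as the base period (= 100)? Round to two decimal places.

90.50

Laspeyres component (base-period weights):
ΣP(Year 1)Q(Year 2) = 2×145 + 7×138 + 43×10 = 290 + 966 + 430 = 1686
ΣP(Year 1)Q(Year 1) = 2×154 + 7×149 + 43×12 = 308 + 1043 + 516 = 1867
L = 1686 / 1867 × 100 = 90.3053
Paasche component (current-period weights):
ΣP(Year 2)Q(Year 2) = 3×145 + 8×138 + 44×10 = 435 + 1104 + 440 = 1979
ΣP(Year 2)Q(Year 1) = 3×154 + 8×149 + 44×12 = 462 + 1192 + 528 = 2182
P = 1979 / 2182 × 100 = 90.6966
Fisher = √(L × P) = √(90.3053 × 90.6966) = 90.5007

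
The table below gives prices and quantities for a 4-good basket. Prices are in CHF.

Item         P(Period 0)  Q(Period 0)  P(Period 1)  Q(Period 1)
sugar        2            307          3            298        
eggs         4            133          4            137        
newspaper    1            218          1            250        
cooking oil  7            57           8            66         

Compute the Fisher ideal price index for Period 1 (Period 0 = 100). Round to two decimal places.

Laspeyres component (base-period weights):
ΣP(Period 1)Q(Period 0) = 3×307 + 4×133 + 1×218 + 8×57 = 921 + 532 + 218 + 456 = 2127
ΣP(Period 0)Q(Period 0) = 2×307 + 4×133 + 1×218 + 7×57 = 614 + 532 + 218 + 399 = 1763
L = 2127 / 1763 × 100 = 120.6466
Paasche component (current-period weights):
ΣP(Period 1)Q(Period 1) = 3×298 + 4×137 + 1×250 + 8×66 = 894 + 548 + 250 + 528 = 2220
ΣP(Period 0)Q(Period 1) = 2×298 + 4×137 + 1×250 + 7×66 = 596 + 548 + 250 + 462 = 1856
P = 2220 / 1856 × 100 = 119.6121
Fisher = √(L × P) = √(120.6466 × 119.6121) = 120.1282

120.13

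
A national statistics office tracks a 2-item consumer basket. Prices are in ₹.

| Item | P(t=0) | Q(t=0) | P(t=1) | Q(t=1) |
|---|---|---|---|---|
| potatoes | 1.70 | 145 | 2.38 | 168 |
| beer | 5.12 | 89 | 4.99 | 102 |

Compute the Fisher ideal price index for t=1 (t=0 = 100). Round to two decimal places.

112.45

Laspeyres component (base-period weights):
ΣP(t=1)Q(t=0) = 2.38×145 + 4.99×89 = 345.1 + 444.11 = 789.21
ΣP(t=0)Q(t=0) = 1.70×145 + 5.12×89 = 246.5 + 455.68 = 702.18
L = 789.21 / 702.18 × 100 = 112.3943
Paasche component (current-period weights):
ΣP(t=1)Q(t=1) = 2.38×168 + 4.99×102 = 399.84 + 508.98 = 908.82
ΣP(t=0)Q(t=1) = 1.70×168 + 5.12×102 = 285.6 + 522.24 = 807.84
P = 908.82 / 807.84 × 100 = 112.5000
Fisher = √(L × P) = √(112.3943 × 112.5000) = 112.4471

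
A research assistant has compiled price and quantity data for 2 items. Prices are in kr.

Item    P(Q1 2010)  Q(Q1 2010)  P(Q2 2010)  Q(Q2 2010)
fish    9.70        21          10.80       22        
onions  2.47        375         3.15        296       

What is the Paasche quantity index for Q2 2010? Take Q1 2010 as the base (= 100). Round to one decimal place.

83.1

Paasche quantity index uses current-period prices as weights.
ΣP(Q2 2010)·Q(Q2 2010) = 10.80×22 + 3.15×296 = 237.6 + 932.4 = 1170
ΣP(Q2 2010)·Q(Q1 2010) = 10.80×21 + 3.15×375 = 226.8 + 1181.25 = 1408.05
Index = 1170 / 1408.05 × 100 = 83.0936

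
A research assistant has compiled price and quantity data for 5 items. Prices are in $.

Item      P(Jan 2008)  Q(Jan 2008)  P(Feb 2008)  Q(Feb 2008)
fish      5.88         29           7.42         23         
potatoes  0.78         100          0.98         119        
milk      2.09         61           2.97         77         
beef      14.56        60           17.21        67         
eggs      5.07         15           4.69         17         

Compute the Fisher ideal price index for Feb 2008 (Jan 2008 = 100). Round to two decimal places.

120.52

Laspeyres component (base-period weights):
ΣP(Feb 2008)Q(Jan 2008) = 7.42×29 + 0.98×100 + 2.97×61 + 17.21×60 + 4.69×15 = 215.18 + 98 + 181.17 + 1032.6 + 70.35 = 1597.3
ΣP(Jan 2008)Q(Jan 2008) = 5.88×29 + 0.78×100 + 2.09×61 + 14.56×60 + 5.07×15 = 170.52 + 78 + 127.49 + 873.6 + 76.05 = 1325.66
L = 1597.3 / 1325.66 × 100 = 120.4909
Paasche component (current-period weights):
ΣP(Feb 2008)Q(Feb 2008) = 7.42×23 + 0.98×119 + 2.97×77 + 17.21×67 + 4.69×17 = 170.66 + 116.62 + 228.69 + 1153.07 + 79.73 = 1748.77
ΣP(Jan 2008)Q(Feb 2008) = 5.88×23 + 0.78×119 + 2.09×77 + 14.56×67 + 5.07×17 = 135.24 + 92.82 + 160.93 + 975.52 + 86.19 = 1450.7
P = 1748.77 / 1450.7 × 100 = 120.5466
Fisher = √(L × P) = √(120.4909 × 120.5466) = 120.5188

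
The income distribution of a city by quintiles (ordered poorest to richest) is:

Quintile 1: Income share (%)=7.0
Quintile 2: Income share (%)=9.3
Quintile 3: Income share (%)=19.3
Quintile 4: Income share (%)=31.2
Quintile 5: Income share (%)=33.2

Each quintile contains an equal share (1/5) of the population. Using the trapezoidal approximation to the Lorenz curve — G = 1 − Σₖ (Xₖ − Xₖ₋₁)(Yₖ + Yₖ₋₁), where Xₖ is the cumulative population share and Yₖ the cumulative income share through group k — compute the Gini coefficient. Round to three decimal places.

Cumulative income shares Yₖ: 0.0700, 0.1630, 0.3560, 0.6680, 1.0000
Σ (Xₖ−Xₖ₋₁)(Yₖ+Yₖ₋₁) = (1/5)(0.0700+0.0000) + (1/5)(0.1630+0.0700) + (1/5)(0.3560+0.1630) + (1/5)(0.6680+0.3560) + (1/5)(1.0000+0.6680)
  = 0.0140 + 0.0466 + 0.1038 + 0.2048 + 0.3336 = 0.7028
G = 1 − 0.7028 = 0.2972

0.297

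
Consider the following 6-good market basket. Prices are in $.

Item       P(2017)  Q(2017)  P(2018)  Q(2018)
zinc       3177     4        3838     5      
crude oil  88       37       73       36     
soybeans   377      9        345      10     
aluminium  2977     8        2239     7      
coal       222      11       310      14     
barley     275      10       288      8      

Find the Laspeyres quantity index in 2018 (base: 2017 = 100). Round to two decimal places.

Laspeyres quantity index uses base-period prices as weights.
ΣP(2017)·Q(2018) = 3177×5 + 88×36 + 377×10 + 2977×7 + 222×14 + 275×8 = 15885 + 3168 + 3770 + 20839 + 3108 + 2200 = 48970
ΣP(2017)·Q(2017) = 3177×4 + 88×37 + 377×9 + 2977×8 + 222×11 + 275×10 = 12708 + 3256 + 3393 + 23816 + 2442 + 2750 = 48365
Index = 48970 / 48365 × 100 = 101.2509

101.25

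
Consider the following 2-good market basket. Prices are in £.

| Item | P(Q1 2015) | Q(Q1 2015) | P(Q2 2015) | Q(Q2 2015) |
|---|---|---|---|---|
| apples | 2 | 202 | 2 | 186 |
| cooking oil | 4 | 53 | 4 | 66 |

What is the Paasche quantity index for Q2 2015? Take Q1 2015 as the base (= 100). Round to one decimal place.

Paasche quantity index uses current-period prices as weights.
ΣP(Q2 2015)·Q(Q2 2015) = 2×186 + 4×66 = 372 + 264 = 636
ΣP(Q2 2015)·Q(Q1 2015) = 2×202 + 4×53 = 404 + 212 = 616
Index = 636 / 616 × 100 = 103.2468

103.2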